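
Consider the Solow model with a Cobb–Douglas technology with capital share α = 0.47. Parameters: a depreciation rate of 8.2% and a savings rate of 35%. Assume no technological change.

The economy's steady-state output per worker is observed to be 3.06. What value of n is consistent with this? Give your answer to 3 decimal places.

n ≈ 0.017

At the steady state, Δk = 0, so s·k^α = (n + δ)·k.
Since y* = [s/(n + δ)]^(α/(1−α)), we have s/(n + δ) = (y*)^((1−α)/α) = 3.06^1.1277 = 3.5298.
Therefore n + δ = s / 3.5298 = 0.35 / 3.5298 = 0.0992, so n = 0.0992 − 0.082 = 0.0172.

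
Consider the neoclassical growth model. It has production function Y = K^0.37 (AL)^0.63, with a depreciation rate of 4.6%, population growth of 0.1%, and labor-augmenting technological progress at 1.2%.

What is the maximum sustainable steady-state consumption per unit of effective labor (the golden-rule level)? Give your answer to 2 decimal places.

At the golden rule, f'(k) = n + g + δ, so α·k^(α−1) = n + g + δ and k_gold = (α/(n + g + δ))^(1/(1−α)).
k_gold = (0.37/0.059)^(1/0.63) = 6.2712^1.5873 ≈ 18.4346
c_gold = f(k_gold) − (n + g + δ)·k_gold = 2.9396 − 0.059×18.4346 ≈ 1.8520

c_gold ≈ 1.85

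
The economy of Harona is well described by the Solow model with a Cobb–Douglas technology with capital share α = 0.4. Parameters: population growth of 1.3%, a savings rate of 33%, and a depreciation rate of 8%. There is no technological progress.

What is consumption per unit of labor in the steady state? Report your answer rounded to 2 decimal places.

Steady state requires s·f(k) = (n + δ)·k, i.e. s·k^α = (n + δ)·k.
Rearranging, k^(1−α) = s / (n + δ).
k^0.6 = 0.33 / (0.013 + 0.080) = 0.33 / 0.093 = 3.5484
k* = 3.5484^(1/0.6) ≈ 8.2551
y* = (k*)^α = 8.2551^0.4 ≈ 2.3264
c* = (1 − s)·y* = (1 − 0.33) × 2.3264 ≈ 1.5587

c* = 1.56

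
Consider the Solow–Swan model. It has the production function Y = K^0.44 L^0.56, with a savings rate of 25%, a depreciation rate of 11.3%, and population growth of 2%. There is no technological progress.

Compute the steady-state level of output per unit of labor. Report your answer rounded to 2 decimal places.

y* = 1.64

At the steady state, Δk = 0, so s·k^α = (n + δ)·k.
Dividing both sides by k: k^(1−α) = s / (n + δ).
k^0.56 = 0.25 / (0.020 + 0.113) = 0.25 / 0.133 = 1.8797
k* = 1.8797^(1/0.56) ≈ 3.0863
y* = (k*)^α = 3.0863^0.44 ≈ 1.6419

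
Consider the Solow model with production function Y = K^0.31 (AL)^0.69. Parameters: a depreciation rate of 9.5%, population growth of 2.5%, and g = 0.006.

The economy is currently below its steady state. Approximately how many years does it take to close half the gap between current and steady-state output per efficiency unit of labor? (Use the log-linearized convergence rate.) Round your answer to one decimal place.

Near the steady state the convergence rate is λ = (1 − α)(n + g + δ).
λ = (1 − 0.31) × 0.126 = 0.69 × 0.126 = 0.08694
Half-life = ln 2 / λ = 0.6931 / 0.08694 ≈ 7.97 years

t_½ ≈ 8.0 years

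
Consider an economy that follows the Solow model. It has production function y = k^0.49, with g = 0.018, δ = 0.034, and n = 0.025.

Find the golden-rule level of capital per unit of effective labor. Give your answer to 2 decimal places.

The golden rule sets f'(k) = n + g + δ, i.e. α·k^(α−1) = n + g + δ.
So k^(1−α) = α / (n + g + δ) = 0.49 / 0.077 = 6.3636.
k_gold = 6.3636^(1/0.51) ≈ 37.6607

k_gold ≈ 37.66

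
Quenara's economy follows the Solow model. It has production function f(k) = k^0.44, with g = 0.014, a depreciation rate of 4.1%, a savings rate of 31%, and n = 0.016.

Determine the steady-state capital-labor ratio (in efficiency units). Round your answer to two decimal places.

k* = 13.90

At the steady state, Δk = 0, so s·k^α = (n + g + δ)·k.
Dividing both sides by k: k^(1−α) = s / (n + g + δ).
k^0.56 = 0.31 / (0.016 + 0.014 + 0.041) = 0.31 / 0.071 = 4.3662
k* = 4.3662^(1/0.56) ≈ 13.9009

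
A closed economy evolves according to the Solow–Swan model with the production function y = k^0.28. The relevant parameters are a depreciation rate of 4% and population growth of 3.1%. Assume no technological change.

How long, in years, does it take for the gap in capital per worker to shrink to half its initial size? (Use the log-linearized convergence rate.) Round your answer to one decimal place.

about 13.6 years

Near the steady state the convergence rate is λ = (1 − α)(n + δ).
λ = (1 − 0.28) × 0.071 = 0.72 × 0.071 = 0.05112
Half-life = ln 2 / λ = 0.6931 / 0.05112 ≈ 13.56 years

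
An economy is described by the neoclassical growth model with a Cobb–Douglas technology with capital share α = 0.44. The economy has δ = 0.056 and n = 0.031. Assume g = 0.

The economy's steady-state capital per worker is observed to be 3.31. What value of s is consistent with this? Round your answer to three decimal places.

s ≈ 0.170

At the steady state, Δk = 0, so s·k^α = (n + δ)·k.
So s / (n + δ) = (k*)^(1−α) = 3.31^0.56 = 1.9548.
Therefore s = 1.9548 × (n + δ) = 1.9548 × 0.087 = 0.1701.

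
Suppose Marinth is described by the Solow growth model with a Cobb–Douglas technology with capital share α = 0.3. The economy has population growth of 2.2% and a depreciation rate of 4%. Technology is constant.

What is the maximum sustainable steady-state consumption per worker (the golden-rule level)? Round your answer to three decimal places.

c_gold ≈ 1.376

At the golden rule, f'(k) = n + δ, so α·k^(α−1) = n + δ and k_gold = (α/(n + δ))^(1/(1−α)).
k_gold = (0.3/0.062)^(1/0.7) = 4.8387^1.4286 ≈ 9.5105
c_gold = f(k_gold) − (n + δ)·k_gold = 1.9654 − 0.062×9.5105 ≈ 1.3757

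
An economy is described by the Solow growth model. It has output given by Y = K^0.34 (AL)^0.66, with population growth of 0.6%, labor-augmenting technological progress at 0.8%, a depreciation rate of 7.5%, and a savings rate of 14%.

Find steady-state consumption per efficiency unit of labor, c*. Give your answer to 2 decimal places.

c* ≈ 1.09

At the steady state, Δk = 0, so s·k^α = (n + g + δ)·k.
Rearranging, k^(1−α) = s / (n + g + δ).
k^0.66 = 0.14 / (0.006 + 0.008 + 0.075) = 0.14 / 0.089 = 1.5730
k* = 1.5730^(1/0.66) ≈ 1.9864
y* = (k*)^α = 1.9864^0.34 ≈ 1.2628
c* = (1 − s)·y* = (1 − 0.14) × 1.2628 ≈ 1.0860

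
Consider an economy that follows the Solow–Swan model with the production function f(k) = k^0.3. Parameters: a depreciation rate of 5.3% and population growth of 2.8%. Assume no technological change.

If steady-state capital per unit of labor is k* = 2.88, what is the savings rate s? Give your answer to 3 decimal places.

Steady state requires s·f(k) = (n + δ)·k, i.e. s·k^α = (n + δ)·k.
So s / (n + δ) = (k*)^(1−α) = 2.88^0.7 = 2.0969.
Therefore s = 2.0969 × (n + δ) = 2.0969 × 0.081 = 0.1698.

s ≈ 0.170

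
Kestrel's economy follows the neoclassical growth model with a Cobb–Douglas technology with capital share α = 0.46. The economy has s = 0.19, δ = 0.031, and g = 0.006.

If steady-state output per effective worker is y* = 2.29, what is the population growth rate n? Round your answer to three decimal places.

n ≈ 0.035

At the steady state, Δk = 0, so s·k^α = (n + g + δ)·k.
Since y* = [s/(n + g + δ)]^(α/(1−α)), we have s/(n + g + δ) = (y*)^((1−α)/α) = 2.29^1.1739 = 2.6449.
Therefore n + g + δ = s / 2.6449 = 0.19 / 2.6449 = 0.0718, so n = 0.0718 − 0.037 = 0.0348.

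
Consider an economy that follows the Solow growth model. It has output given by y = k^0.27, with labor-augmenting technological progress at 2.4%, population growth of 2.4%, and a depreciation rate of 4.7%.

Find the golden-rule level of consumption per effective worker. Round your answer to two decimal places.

At the golden rule, f'(k) = n + g + δ, so α·k^(α−1) = n + g + δ and k_gold = (α/(n + g + δ))^(1/(1−α)).
k_gold = (0.27/0.095)^(1/0.73) = 2.8421^1.3699 ≈ 4.1825
c_gold = f(k_gold) − (n + g + δ)·k_gold = 1.4716 − 0.095×4.1825 ≈ 1.0743

c_gold ≈ 1.07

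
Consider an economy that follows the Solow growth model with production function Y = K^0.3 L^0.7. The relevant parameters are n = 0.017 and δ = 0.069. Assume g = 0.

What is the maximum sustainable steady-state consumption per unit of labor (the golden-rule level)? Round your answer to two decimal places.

At the golden rule, f'(k) = n + δ, so α·k^(α−1) = n + δ and k_gold = (α/(n + δ))^(1/(1−α)).
k_gold = (0.3/0.086)^(1/0.7) = 3.4884^1.4286 ≈ 5.9593
c_gold = f(k_gold) − (n + δ)·k_gold = 1.7083 − 0.086×5.9593 ≈ 1.1958

c_gold ≈ 1.20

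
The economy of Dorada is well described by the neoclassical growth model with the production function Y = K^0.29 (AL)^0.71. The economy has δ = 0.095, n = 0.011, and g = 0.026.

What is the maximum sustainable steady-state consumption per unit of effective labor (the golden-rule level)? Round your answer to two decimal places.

c_gold ≈ 0.98

At the golden rule, f'(k) = n + g + δ, so α·k^(α−1) = n + g + δ and k_gold = (α/(n + g + δ))^(1/(1−α)).
k_gold = (0.29/0.132)^(1/0.71) = 2.1970^1.4085 ≈ 3.0302
c_gold = f(k_gold) − (n + g + δ)·k_gold = 1.3792 − 0.132×3.0302 ≈ 0.9792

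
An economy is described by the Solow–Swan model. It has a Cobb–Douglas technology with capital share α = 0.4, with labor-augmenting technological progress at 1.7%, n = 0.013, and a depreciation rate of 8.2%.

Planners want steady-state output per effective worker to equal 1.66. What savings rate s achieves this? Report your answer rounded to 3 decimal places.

s ≈ 0.240

Steady state requires s·f(k) = (n + g + δ)·k, i.e. s·k^α = (n + g + δ)·k.
Since y* = [s/(n + g + δ)]^(α/(1−α)), we have s/(n + g + δ) = (y*)^((1−α)/α) = 1.66^1.5 = 2.1388.
Therefore s = 2.1388 × (n + g + δ) = 2.1388 × 0.112 = 0.2395.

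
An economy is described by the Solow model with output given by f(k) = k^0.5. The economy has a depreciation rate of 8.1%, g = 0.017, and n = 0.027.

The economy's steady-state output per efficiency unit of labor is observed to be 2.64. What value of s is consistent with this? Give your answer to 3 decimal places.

s ≈ 0.330

At the steady state, Δk = 0, so s·k^α = (n + g + δ)·k.
Since y* = [s/(n + g + δ)]^(α/(1−α)), we have s/(n + g + δ) = (y*)^((1−α)/α) = 2.64^1 = 2.6400.
Therefore s = 2.6400 × (n + g + δ) = 2.6400 × 0.125 = 0.3300.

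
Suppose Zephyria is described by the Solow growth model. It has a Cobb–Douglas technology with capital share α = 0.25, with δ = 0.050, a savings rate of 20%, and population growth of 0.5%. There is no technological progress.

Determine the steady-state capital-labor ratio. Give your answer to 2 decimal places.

At the steady state, Δk = 0, so s·k^α = (n + δ)·k.
Rearranging, k^(1−α) = s / (n + δ).
k^0.75 = 0.20 / (0.005 + 0.050) = 0.20 / 0.055 = 3.6364
k* = 3.6364^(1/0.75) ≈ 5.5919

k* = 5.59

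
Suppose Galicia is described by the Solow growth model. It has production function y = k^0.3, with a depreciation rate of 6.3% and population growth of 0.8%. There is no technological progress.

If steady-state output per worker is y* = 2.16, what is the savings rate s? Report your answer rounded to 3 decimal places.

At the steady state, Δk = 0, so s·k^α = (n + δ)·k.
Since y* = [s/(n + δ)]^(α/(1−α)), we have s/(n + δ) = (y*)^((1−α)/α) = 2.16^2.3333 = 6.0309.
Therefore s = 6.0309 × (n + δ) = 6.0309 × 0.071 = 0.4282.

s ≈ 0.428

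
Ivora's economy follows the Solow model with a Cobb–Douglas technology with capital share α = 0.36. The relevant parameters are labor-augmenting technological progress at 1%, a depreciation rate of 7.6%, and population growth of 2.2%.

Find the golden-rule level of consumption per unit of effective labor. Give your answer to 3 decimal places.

At the golden rule, f'(k) = n + g + δ, so α·k^(α−1) = n + g + δ and k_gold = (α/(n + g + δ))^(1/(1−α)).
k_gold = (0.36/0.108)^(1/0.64) = 3.3333^1.5625 ≈ 6.5613
c_gold = f(k_gold) − (n + g + δ)·k_gold = 1.9684 − 0.108×6.5613 ≈ 1.2598

c_gold ≈ 1.260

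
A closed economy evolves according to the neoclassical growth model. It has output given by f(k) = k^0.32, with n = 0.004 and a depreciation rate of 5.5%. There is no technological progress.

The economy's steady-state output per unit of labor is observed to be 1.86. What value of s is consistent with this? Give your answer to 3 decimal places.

In steady state, investment equals break-even investment: s·k^α = (n + δ)·k.
Since y* = [s/(n + δ)]^(α/(1−α)), we have s/(n + δ) = (y*)^((1−α)/α) = 1.86^2.125 = 3.7387.
Therefore s = 3.7387 × (n + δ) = 3.7387 × 0.059 = 0.2206.

s ≈ 0.221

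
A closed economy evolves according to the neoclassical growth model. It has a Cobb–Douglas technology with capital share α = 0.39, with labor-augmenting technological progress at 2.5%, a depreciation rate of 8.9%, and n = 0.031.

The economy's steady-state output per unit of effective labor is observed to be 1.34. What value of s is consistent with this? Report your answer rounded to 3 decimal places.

s ≈ 0.229

At the steady state, Δk = 0, so s·k^α = (n + g + δ)·k.
Since y* = [s/(n + g + δ)]^(α/(1−α)), we have s/(n + g + δ) = (y*)^((1−α)/α) = 1.34^1.5641 = 1.5805.
Therefore s = 1.5805 × (n + g + δ) = 1.5805 × 0.145 = 0.2292.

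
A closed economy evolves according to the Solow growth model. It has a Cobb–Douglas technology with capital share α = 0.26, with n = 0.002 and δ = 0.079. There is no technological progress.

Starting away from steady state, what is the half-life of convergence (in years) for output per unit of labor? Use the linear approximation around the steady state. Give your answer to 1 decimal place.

about 11.6 years

Near the steady state the convergence rate is λ = (1 − α)(n + δ).
λ = (1 − 0.26) × 0.081 = 0.74 × 0.081 = 0.05994
Half-life = ln 2 / λ = 0.6931 / 0.05994 ≈ 11.56 years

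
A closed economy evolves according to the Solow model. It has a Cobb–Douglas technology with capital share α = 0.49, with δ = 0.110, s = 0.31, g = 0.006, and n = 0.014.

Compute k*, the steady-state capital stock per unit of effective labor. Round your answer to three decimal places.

k* ≈ 5.496

Steady state requires s·f(k) = (n + g + δ)·k, i.e. s·k^α = (n + g + δ)·k.
Dividing both sides by k: k^(1−α) = s / (n + g + δ).
k^0.51 = 0.31 / (0.014 + 0.006 + 0.110) = 0.31 / 0.130 = 2.3846
k* = 2.3846^(1/0.51) ≈ 5.4958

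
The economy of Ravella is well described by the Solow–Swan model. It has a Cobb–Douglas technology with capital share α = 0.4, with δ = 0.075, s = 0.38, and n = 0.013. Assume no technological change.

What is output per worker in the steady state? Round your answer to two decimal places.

y* = 2.65

In steady state, investment equals break-even investment: s·k^α = (n + δ)·k.
Dividing both sides by k: k^(1−α) = s / (n + δ).
k^0.6 = 0.38 / (0.013 + 0.075) = 0.38 / 0.088 = 4.3182
k* = 4.3182^(1/0.6) ≈ 11.4509
y* = (k*)^α = 11.4509^0.4 ≈ 2.6518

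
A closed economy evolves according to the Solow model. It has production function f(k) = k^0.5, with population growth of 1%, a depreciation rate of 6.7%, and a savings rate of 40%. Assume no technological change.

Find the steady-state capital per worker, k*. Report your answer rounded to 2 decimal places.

At the steady state, Δk = 0, so s·k^α = (n + δ)·k.
Rearranging, k^(1−α) = s / (n + δ).
k^0.5 = 0.40 / (0.010 + 0.067) = 0.40 / 0.077 = 5.1948
k* = 5.1948^(1/0.5) ≈ 26.9859

k* ≈ 26.99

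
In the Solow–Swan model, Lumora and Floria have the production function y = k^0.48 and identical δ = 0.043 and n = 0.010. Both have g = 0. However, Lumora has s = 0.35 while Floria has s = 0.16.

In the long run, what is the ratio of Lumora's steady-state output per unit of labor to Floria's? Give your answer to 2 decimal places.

Steady-state y* = [s/(n + δ)]^(α/(1−α)), so the ratio is [ (s_L/(n + δ)_L) / (s_F/(n + δ)_F) ]^0.9231.
s_L/(n + δ)_L = 0.35/0.053 = 6.6038; s_F/(n + δ)_F = 0.16/0.053 = 3.0189.
Ratio = (6.6038/3.0189)^0.9231 = 2.1875^0.9231 ≈ 2.0597

y*_L / y*_F ≈ 2.06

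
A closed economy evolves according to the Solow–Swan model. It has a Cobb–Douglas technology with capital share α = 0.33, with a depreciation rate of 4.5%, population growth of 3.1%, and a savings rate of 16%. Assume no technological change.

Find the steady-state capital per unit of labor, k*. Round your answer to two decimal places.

k* = 3.04

At the steady state, Δk = 0, so s·k^α = (n + δ)·k.
Dividing both sides by k: k^(1−α) = s / (n + δ).
k^0.67 = 0.16 / (0.031 + 0.045) = 0.16 / 0.076 = 2.1053
k* = 2.1053^(1/0.67) ≈ 3.0378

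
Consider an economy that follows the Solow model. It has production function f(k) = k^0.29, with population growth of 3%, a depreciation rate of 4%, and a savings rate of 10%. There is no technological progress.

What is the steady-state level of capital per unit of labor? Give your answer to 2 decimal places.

At the steady state, Δk = 0, so s·k^α = (n + δ)·k.
Dividing both sides by k: k^(1−α) = s / (n + δ).
k^0.71 = 0.10 / (0.030 + 0.040) = 0.10 / 0.070 = 1.4286
k* = 1.4286^(1/0.71) ≈ 1.6527

k* ≈ 1.65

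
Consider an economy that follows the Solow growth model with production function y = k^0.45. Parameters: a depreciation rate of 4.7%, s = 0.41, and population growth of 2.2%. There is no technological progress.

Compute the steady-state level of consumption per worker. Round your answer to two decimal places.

Steady state requires s·f(k) = (n + δ)·k, i.e. s·k^α = (n + δ)·k.
Dividing both sides by k: k^(1−α) = s / (n + δ).
k^0.55 = 0.41 / (0.022 + 0.047) = 0.41 / 0.069 = 5.9420
k* = 5.9420^(1/0.55) ≈ 25.5358
y* = (k*)^α = 25.5358^0.45 ≈ 4.2975
c* = (1 − s)·y* = (1 − 0.41) × 4.2975 ≈ 2.5355

c* = 2.54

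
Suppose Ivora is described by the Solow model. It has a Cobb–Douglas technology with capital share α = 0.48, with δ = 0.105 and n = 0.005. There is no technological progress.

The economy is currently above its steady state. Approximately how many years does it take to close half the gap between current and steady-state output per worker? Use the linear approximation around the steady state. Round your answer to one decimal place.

about 12.1 years

Near the steady state the convergence rate is λ = (1 − α)(n + δ).
λ = (1 − 0.48) × 0.110 = 0.52 × 0.110 = 0.0572
Half-life = ln 2 / λ = 0.6931 / 0.0572 ≈ 12.12 years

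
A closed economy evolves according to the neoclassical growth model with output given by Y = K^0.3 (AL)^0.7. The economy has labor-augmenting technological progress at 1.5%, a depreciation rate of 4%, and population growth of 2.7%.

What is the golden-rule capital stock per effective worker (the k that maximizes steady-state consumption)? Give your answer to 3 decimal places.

k_gold ≈ 6.379

The golden rule sets f'(k) = n + g + δ, i.e. α·k^(α−1) = n + g + δ.
So k^(1−α) = α / (n + g + δ) = 0.3 / 0.082 = 3.6585.
k_gold = 3.6585^(1/0.7) ≈ 6.3785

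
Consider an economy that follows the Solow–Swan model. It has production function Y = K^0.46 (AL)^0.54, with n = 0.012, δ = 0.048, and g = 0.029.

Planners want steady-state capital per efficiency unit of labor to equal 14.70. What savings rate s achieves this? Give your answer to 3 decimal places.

s ≈ 0.380

In steady state, investment equals break-even investment: s·k^α = (n + g + δ)·k.
So s / (n + g + δ) = (k*)^(1−α) = 14.70^0.54 = 4.2692.
Therefore s = 4.2692 × (n + g + δ) = 4.2692 × 0.089 = 0.3800.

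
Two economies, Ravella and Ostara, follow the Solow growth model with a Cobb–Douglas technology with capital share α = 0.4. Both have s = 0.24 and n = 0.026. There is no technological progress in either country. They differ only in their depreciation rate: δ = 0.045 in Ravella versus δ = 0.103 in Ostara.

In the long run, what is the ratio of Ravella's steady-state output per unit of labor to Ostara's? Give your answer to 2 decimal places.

Steady-state y* = [s/(n + δ)]^(α/(1−α)), so the ratio is [ (s_R/(n + δ)_R) / (s_O/(n + δ)_O) ]^0.6667.
s_R/(n + δ)_R = 0.24/0.071 = 3.3803; s_O/(n + δ)_O = 0.24/0.129 = 1.8605.
Ratio = (3.3803/1.8605)^0.6667 = 1.8169^0.6667 ≈ 1.4890

y*_R / y*_O ≈ 1.49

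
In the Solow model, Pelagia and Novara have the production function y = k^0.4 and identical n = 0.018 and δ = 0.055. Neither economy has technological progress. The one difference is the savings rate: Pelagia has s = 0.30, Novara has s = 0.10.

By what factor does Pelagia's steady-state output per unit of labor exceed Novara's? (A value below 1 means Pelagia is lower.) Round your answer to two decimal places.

y*_P / y*_N ≈ 2.08

Steady-state y* = [s/(n + δ)]^(α/(1−α)), so the ratio is [ (s_P/(n + δ)_P) / (s_N/(n + δ)_N) ]^0.6667.
s_P/(n + δ)_P = 0.30/0.073 = 4.1096; s_N/(n + δ)_N = 0.10/0.073 = 1.3699.
Ratio = (4.1096/1.3699)^0.6667 = 2.9999^0.6667 ≈ 2.0801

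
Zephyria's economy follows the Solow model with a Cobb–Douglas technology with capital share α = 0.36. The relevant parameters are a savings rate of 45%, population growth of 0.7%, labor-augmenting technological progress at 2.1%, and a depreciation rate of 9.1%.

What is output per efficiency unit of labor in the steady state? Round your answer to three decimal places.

y* = 2.113

At the steady state, Δk = 0, so s·k^α = (n + g + δ)·k.
Dividing both sides by k: k^(1−α) = s / (n + g + δ).
k^0.64 = 0.45 / (0.007 + 0.021 + 0.091) = 0.45 / 0.119 = 3.7815
k* = 3.7815^(1/0.64) ≈ 7.9910
y* = (k*)^α = 7.9910^0.36 ≈ 2.1132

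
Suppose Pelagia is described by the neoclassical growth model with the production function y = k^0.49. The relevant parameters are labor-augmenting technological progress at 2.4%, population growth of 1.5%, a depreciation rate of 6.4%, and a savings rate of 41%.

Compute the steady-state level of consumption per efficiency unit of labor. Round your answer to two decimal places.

At the steady state, Δk = 0, so s·k^α = (n + g + δ)·k.
Rearranging, k^(1−α) = s / (n + g + δ).
k^0.51 = 0.41 / (0.015 + 0.024 + 0.064) = 0.41 / 0.103 = 3.9806
k* = 3.9806^(1/0.51) ≈ 15.0096
y* = (k*)^α = 15.0096^0.49 ≈ 3.7707
c* = (1 − s)·y* = (1 − 0.41) × 3.7707 ≈ 2.2247

c* = 2.22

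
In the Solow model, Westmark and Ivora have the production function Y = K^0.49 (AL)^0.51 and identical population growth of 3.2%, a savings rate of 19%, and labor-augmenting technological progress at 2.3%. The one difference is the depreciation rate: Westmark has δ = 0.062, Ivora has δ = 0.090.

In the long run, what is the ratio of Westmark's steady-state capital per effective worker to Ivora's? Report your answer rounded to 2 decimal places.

Steady-state k* = [s/(n + g + δ)]^(1/(1−α)), so the ratio is [ (s_W/(n + g + δ)_W) / (s_I/(n + g + δ)_I) ]^1.9608.
s_W/(n + g + δ)_W = 0.19/0.117 = 1.6239; s_I/(n + g + δ)_I = 0.19/0.145 = 1.3103.
Ratio = (1.6239/1.3103)^1.9608 = 1.2393^1.9608 ≈ 1.5230

ratio ≈ 1.52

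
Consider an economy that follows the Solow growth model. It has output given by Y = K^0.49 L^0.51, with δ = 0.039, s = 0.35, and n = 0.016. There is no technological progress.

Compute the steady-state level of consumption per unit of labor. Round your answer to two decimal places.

c* = 3.85

Steady state requires s·f(k) = (n + δ)·k, i.e. s·k^α = (n + δ)·k.
Dividing both sides by k: k^(1−α) = s / (n + δ).
k^0.51 = 0.35 / (0.016 + 0.039) = 0.35 / 0.055 = 6.3636
k* = 6.3636^(1/0.51) ≈ 37.6607
y* = (k*)^α = 37.6607^0.49 ≈ 5.9181
c* = (1 − s)·y* = (1 − 0.35) × 5.9181 ≈ 3.8468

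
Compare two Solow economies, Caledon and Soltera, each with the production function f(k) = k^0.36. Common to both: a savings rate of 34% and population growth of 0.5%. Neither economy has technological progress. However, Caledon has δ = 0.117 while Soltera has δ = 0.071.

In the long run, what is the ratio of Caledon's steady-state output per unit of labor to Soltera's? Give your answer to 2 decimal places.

y*_C / y*_S ≈ 0.77

Steady-state y* = [s/(n + δ)]^(α/(1−α)), so the ratio is [ (s_C/(n + δ)_C) / (s_S/(n + δ)_S) ]^0.5625.
s_C/(n + δ)_C = 0.34/0.122 = 2.7869; s_S/(n + δ)_S = 0.34/0.076 = 4.4737.
Ratio = (2.7869/4.4737)^0.5625 = 0.6230^0.5625 ≈ 0.7663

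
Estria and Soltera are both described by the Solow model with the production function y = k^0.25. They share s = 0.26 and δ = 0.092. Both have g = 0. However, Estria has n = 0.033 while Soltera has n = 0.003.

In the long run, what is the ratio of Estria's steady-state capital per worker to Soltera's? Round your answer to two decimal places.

k*_E / k*_S ≈ 0.69

Steady-state k* = [s/(n + δ)]^(1/(1−α)), so the ratio is [ (s_E/(n + δ)_E) / (s_S/(n + δ)_S) ]^1.3333.
s_E/(n + δ)_E = 0.26/0.125 = 2.0800; s_S/(n + δ)_S = 0.26/0.095 = 2.7368.
Ratio = (2.0800/2.7368)^1.3333 = 0.7600^1.3333 ≈ 0.6936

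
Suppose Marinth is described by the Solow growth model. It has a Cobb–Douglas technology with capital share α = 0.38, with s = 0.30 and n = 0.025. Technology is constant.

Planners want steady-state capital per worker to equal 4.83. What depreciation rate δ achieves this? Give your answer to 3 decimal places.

δ ≈ 0.088

In steady state, investment equals break-even investment: s·k^α = (n + δ)·k.
So s / (n + δ) = (k*)^(1−α) = 4.83^0.62 = 2.6549.
Therefore n + δ = s / 2.6549 = 0.30 / 2.6549 = 0.1130, so δ = 0.1130 − 0.025 = 0.0880.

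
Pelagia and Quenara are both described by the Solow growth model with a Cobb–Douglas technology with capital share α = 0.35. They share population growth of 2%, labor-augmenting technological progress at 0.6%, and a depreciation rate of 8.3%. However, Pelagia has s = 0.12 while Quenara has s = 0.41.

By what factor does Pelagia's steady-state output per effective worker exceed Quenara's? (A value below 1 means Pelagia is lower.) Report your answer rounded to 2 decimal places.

ratio ≈ 0.52

Steady-state y* = [s/(n + g + δ)]^(α/(1−α)), so the ratio is [ (s_P/(n + g + δ)_P) / (s_Q/(n + g + δ)_Q) ]^0.5385.
s_P/(n + g + δ)_P = 0.12/0.109 = 1.1009; s_Q/(n + g + δ)_Q = 0.41/0.109 = 3.7615.
Ratio = (1.1009/3.7615)^0.5385 = 0.2927^0.5385 ≈ 0.5160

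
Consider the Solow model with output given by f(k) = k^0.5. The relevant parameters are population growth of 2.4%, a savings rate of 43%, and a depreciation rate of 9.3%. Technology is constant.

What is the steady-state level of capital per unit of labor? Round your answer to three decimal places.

k* ≈ 13.507

At the steady state, Δk = 0, so s·k^α = (n + δ)·k.
Rearranging, k^(1−α) = s / (n + δ).
k^0.5 = 0.43 / (0.024 + 0.093) = 0.43 / 0.117 = 3.6752
k* = 3.6752^(1/0.5) ≈ 13.5071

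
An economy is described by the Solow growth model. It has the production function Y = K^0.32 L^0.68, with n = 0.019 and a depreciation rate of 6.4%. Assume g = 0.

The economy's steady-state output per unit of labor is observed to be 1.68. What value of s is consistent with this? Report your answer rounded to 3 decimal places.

s ≈ 0.250

Steady state requires s·f(k) = (n + δ)·k, i.e. s·k^α = (n + δ)·k.
Since y* = [s/(n + δ)]^(α/(1−α)), we have s/(n + δ) = (y*)^((1−α)/α) = 1.68^2.125 = 3.0115.
Therefore s = 3.0115 × (n + δ) = 3.0115 × 0.083 = 0.2500.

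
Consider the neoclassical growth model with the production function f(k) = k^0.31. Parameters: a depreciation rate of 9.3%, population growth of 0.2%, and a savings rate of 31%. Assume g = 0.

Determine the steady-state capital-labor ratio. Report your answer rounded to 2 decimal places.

Steady state requires s·f(k) = (n + δ)·k, i.e. s·k^α = (n + δ)·k.
Rearranging, k^(1−α) = s / (n + δ).
k^0.69 = 0.31 / (0.002 + 0.093) = 0.31 / 0.095 = 3.2632
k* = 3.2632^(1/0.69) ≈ 5.5515

k* ≈ 5.55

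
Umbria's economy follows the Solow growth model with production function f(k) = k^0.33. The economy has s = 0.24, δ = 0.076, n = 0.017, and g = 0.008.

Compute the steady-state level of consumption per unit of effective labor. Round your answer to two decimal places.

In steady state, investment equals break-even investment: s·k^α = (n + g + δ)·k.
Rearranging, k^(1−α) = s / (n + g + δ).
k^0.67 = 0.24 / (0.017 + 0.008 + 0.076) = 0.24 / 0.101 = 2.3762
k* = 2.3762^(1/0.67) ≈ 3.6393
y* = (k*)^α = 3.6393^0.33 ≈ 1.5316
c* = (1 − s)·y* = (1 − 0.24) × 1.5316 ≈ 1.1640

c* = 1.16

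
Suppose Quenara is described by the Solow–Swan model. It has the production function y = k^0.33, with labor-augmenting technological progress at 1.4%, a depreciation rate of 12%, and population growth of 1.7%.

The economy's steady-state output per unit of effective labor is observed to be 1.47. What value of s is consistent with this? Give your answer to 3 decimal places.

At the steady state, Δk = 0, so s·k^α = (n + g + δ)·k.
Since y* = [s/(n + g + δ)]^(α/(1−α)), we have s/(n + g + δ) = (y*)^((1−α)/α) = 1.47^2.0303 = 2.1863.
Therefore s = 2.1863 × (n + g + δ) = 2.1863 × 0.151 = 0.3301.

s ≈ 0.330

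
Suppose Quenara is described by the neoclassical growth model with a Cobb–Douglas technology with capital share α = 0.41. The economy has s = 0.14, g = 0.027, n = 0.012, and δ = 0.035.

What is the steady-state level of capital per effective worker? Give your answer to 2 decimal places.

k* ≈ 2.95

At the steady state, Δk = 0, so s·k^α = (n + g + δ)·k.
Rearranging, k^(1−α) = s / (n + g + δ).
k^0.59 = 0.14 / (0.012 + 0.027 + 0.035) = 0.14 / 0.074 = 1.8919
k* = 1.8919^(1/0.59) ≈ 2.9466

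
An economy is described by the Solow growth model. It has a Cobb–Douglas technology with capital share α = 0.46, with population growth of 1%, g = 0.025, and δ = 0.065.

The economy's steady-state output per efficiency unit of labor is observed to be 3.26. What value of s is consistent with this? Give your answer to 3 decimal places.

Steady state requires s·f(k) = (n + g + δ)·k, i.e. s·k^α = (n + g + δ)·k.
Since y* = [s/(n + g + δ)]^(α/(1−α)), we have s/(n + g + δ) = (y*)^((1−α)/α) = 3.26^1.1739 = 4.0037.
Therefore s = 4.0037 × (n + g + δ) = 4.0037 × 0.100 = 0.4004.

s ≈ 0.400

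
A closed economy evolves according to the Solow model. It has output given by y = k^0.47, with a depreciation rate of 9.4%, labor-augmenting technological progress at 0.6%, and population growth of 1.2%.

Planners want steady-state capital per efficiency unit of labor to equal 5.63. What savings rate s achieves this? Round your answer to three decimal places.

s ≈ 0.280

Steady state requires s·f(k) = (n + g + δ)·k, i.e. s·k^α = (n + g + δ)·k.
So s / (n + g + δ) = (k*)^(1−α) = 5.63^0.53 = 2.4990.
Therefore s = 2.4990 × (n + g + δ) = 2.4990 × 0.112 = 0.2799.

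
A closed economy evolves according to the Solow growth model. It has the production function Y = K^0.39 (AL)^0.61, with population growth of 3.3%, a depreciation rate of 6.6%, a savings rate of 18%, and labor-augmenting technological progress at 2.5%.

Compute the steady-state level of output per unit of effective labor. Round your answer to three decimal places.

y* = 1.269

At the steady state, Δk = 0, so s·k^α = (n + g + δ)·k.
Dividing both sides by k: k^(1−α) = s / (n + g + δ).
k^0.61 = 0.18 / (0.033 + 0.025 + 0.066) = 0.18 / 0.124 = 1.4516
k* = 1.4516^(1/0.61) ≈ 1.8421
y* = (k*)^α = 1.8421^0.39 ≈ 1.2690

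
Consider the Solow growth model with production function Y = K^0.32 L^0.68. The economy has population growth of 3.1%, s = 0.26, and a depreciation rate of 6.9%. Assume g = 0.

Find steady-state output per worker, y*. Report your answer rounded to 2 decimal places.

At the steady state, Δk = 0, so s·k^α = (n + δ)·k.
Dividing both sides by k: k^(1−α) = s / (n + δ).
k^0.68 = 0.26 / (0.031 + 0.069) = 0.26 / 0.100 = 2.6000
k* = 2.6000^(1/0.68) ≈ 4.0762
y* = (k*)^α = 4.0762^0.32 ≈ 1.5678

y* ≈ 1.57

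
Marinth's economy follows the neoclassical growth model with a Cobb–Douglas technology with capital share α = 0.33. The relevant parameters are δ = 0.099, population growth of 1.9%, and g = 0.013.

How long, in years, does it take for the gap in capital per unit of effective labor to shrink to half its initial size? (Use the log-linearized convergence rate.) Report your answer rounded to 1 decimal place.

t_½ ≈ 7.9 years

Near the steady state the convergence rate is λ = (1 − α)(n + g + δ).
λ = (1 − 0.33) × 0.131 = 0.67 × 0.131 = 0.08777
Half-life = ln 2 / λ = 0.6931 / 0.08777 ≈ 7.90 years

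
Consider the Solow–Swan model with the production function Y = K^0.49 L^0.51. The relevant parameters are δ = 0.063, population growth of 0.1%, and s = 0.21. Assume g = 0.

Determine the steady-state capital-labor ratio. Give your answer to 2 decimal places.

At the steady state, Δk = 0, so s·k^α = (n + δ)·k.
Rearranging, k^(1−α) = s / (n + δ).
k^0.51 = 0.21 / (0.001 + 0.063) = 0.21 / 0.064 = 3.2813
k* = 3.2813^(1/0.51) ≈ 10.2767

k* ≈ 10.28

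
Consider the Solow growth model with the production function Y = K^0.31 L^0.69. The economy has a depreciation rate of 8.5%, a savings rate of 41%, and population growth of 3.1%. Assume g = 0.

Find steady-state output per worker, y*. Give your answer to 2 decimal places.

Steady state requires s·f(k) = (n + δ)·k, i.e. s·k^α = (n + δ)·k.
Rearranging, k^(1−α) = s / (n + δ).
k^0.69 = 0.41 / (0.031 + 0.085) = 0.41 / 0.116 = 3.5345
k* = 3.5345^(1/0.69) ≈ 6.2327
y* = (k*)^α = 6.2327^0.31 ≈ 1.7634

y* ≈ 1.76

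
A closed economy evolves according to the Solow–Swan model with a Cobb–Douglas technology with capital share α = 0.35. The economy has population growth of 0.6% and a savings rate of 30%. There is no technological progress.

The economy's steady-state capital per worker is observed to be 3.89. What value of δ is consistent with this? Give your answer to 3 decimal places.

δ ≈ 0.118

In steady state, investment equals break-even investment: s·k^α = (n + δ)·k.
So s / (n + δ) = (k*)^(1−α) = 3.89^0.65 = 2.4181.
Therefore n + δ = s / 2.4181 = 0.30 / 2.4181 = 0.1241, so δ = 0.1241 − 0.006 = 0.1181.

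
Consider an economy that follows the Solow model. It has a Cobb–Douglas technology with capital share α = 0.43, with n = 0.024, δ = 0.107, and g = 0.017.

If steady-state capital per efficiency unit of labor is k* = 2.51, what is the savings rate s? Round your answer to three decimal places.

At the steady state, Δk = 0, so s·k^α = (n + g + δ)·k.
So s / (n + g + δ) = (k*)^(1−α) = 2.51^0.57 = 1.6897.
Therefore s = 1.6897 × (n + g + δ) = 1.6897 × 0.148 = 0.2501.

s ≈ 0.250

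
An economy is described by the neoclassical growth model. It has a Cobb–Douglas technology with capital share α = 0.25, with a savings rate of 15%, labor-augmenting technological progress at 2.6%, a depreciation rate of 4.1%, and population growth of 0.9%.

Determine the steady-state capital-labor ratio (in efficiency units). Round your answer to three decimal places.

In steady state, investment equals break-even investment: s·k^α = (n + g + δ)·k.
Rearranging, k^(1−α) = s / (n + g + δ).
k^0.75 = 0.15 / (0.009 + 0.026 + 0.041) = 0.15 / 0.076 = 1.9737
k* = 1.9737^(1/0.75) ≈ 2.4758

k* ≈ 2.476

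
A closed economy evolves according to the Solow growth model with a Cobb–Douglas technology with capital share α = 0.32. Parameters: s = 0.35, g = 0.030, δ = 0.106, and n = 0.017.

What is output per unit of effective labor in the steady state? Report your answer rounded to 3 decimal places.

y* = 1.476

Steady state requires s·f(k) = (n + g + δ)·k, i.e. s·k^α = (n + g + δ)·k.
Rearranging, k^(1−α) = s / (n + g + δ).
k^0.68 = 0.35 / (0.017 + 0.030 + 0.106) = 0.35 / 0.153 = 2.2876
k* = 2.2876^(1/0.68) ≈ 3.3768
y* = (k*)^α = 3.3768^0.32 ≈ 1.4761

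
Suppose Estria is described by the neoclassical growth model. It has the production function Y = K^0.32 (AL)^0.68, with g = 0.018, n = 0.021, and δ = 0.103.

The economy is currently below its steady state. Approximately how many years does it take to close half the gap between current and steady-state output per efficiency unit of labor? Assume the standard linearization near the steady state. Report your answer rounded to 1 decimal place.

half-life ≈ 7.2 years

Near the steady state the convergence rate is λ = (1 − α)(n + g + δ).
λ = (1 − 0.32) × 0.142 = 0.68 × 0.142 = 0.09656
Half-life = ln 2 / λ = 0.6931 / 0.09656 ≈ 7.18 years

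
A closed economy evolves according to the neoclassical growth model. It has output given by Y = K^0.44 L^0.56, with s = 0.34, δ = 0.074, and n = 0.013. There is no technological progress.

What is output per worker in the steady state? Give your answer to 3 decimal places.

At the steady state, Δk = 0, so s·k^α = (n + δ)·k.
Rearranging, k^(1−α) = s / (n + δ).
k^0.56 = 0.34 / (0.013 + 0.074) = 0.34 / 0.087 = 3.9080
k* = 3.9080^(1/0.56) ≈ 11.4041
y* = (k*)^α = 11.4041^0.44 ≈ 2.9181

y* ≈ 2.918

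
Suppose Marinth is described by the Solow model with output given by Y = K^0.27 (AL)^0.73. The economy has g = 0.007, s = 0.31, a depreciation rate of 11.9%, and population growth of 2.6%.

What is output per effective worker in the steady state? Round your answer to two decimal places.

In steady state, investment equals break-even investment: s·k^α = (n + g + δ)·k.
Rearranging, k^(1−α) = s / (n + g + δ).
k^0.73 = 0.31 / (0.026 + 0.007 + 0.119) = 0.31 / 0.152 = 2.0395
k* = 2.0395^(1/0.73) ≈ 2.6546
y* = (k*)^α = 2.6546^0.27 ≈ 1.3016

y* = 1.30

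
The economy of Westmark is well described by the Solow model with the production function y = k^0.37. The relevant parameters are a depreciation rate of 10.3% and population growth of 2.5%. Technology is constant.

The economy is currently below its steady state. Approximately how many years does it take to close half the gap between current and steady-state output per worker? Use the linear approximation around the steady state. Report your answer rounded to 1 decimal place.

t_½ ≈ 8.6 years

Near the steady state the convergence rate is λ = (1 − α)(n + δ).
λ = (1 − 0.37) × 0.128 = 0.63 × 0.128 = 0.08064
Half-life = ln 2 / λ = 0.6931 / 0.08064 ≈ 8.59 years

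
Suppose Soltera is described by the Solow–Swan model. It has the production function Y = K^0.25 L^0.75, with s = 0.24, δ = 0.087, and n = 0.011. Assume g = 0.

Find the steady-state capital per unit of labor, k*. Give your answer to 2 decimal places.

At the steady state, Δk = 0, so s·k^α = (n + δ)·k.
Dividing both sides by k: k^(1−α) = s / (n + δ).
k^0.75 = 0.24 / (0.011 + 0.087) = 0.24 / 0.098 = 2.4490
k* = 2.4490^(1/0.75) ≈ 3.3010

k* ≈ 3.30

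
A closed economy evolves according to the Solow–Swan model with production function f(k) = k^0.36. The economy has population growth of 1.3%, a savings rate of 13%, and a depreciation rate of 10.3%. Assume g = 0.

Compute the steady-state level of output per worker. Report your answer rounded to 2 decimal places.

Steady state requires s·f(k) = (n + δ)·k, i.e. s·k^α = (n + δ)·k.
Dividing both sides by k: k^(1−α) = s / (n + δ).
k^0.64 = 0.13 / (0.013 + 0.103) = 0.13 / 0.116 = 1.1207
k* = 1.1207^(1/0.64) ≈ 1.1949
y* = (k*)^α = 1.1949^0.36 ≈ 1.0662

y* = 1.07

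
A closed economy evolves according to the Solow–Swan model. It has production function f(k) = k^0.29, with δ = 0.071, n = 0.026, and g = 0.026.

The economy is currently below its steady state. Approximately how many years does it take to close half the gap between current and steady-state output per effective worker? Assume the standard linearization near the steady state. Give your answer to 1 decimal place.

about 7.9 years

Near the steady state the convergence rate is λ = (1 − α)(n + g + δ).
λ = (1 − 0.29) × 0.123 = 0.71 × 0.123 = 0.08733
Half-life = ln 2 / λ = 0.6931 / 0.08733 ≈ 7.94 years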